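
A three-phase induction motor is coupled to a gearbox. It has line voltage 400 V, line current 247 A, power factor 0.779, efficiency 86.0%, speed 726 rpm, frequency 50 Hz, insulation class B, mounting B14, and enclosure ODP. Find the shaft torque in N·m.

P_in = √3·V·I·cosφ = 1.732 × 400 × 247 × 0.779 = 133304 W
P_out = η·P_in = 0.86 × 133304 = 114641 W
n = 726 rpm
ω = 2π×726/60 = 76.03 rad/s
τ = P_out/ω = 114641/76.03 = 1510 N·m

1510 N·m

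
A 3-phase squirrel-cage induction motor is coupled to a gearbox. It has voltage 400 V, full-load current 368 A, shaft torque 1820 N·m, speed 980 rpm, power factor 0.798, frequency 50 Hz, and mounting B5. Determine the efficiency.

91.8 %

ω = 2π × 980/60 = 102.6 rad/s; P_out = τω = 1820 × 102.6 = 186732 W
P_in = √3·V_L·I_L·cosφ = 1.732 × 400 × 368 × 0.798 = 203450 W
η = P_out / P_in = 186732 / 203450 = 0.918 = 91.8%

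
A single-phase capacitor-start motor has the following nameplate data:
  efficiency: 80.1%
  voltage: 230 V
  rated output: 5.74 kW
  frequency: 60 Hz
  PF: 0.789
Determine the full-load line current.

P_out = 5.74 kW = 5740 W
P_in = P_out / η = 5740 / 0.801 = 7166 W
I = P_in / (V·cosφ) = 7166 / (230 × 0.789) = 39.5 A

39.5 A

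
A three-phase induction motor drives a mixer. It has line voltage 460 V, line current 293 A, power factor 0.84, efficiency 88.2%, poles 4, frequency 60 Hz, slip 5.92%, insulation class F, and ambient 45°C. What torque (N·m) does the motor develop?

975 N·m

P_in = √3·V·I·cosφ = 1.732 × 460 × 293 × 0.84 = 196089 W
P_out = η·P_in = 0.882 × 196089 = 172950 W
n_s = 120×60/4 = 1800 rpm; n = 1800×(1−0.0592) = 1693 rpm
ω = 2π×1693/60 = 177.3 rad/s
τ = P_out/ω = 172950/177.3 = 975 N·m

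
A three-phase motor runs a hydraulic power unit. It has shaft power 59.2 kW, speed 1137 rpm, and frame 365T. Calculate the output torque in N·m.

ω = 2π × 1137/60 = 119.1 rad/s
τ = P/ω = 59200/119.1 = 497 N·m

497 N·m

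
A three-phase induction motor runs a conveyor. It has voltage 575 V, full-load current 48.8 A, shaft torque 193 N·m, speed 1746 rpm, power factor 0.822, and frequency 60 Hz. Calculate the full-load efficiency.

ω = 2π × 1746/60 = 182.8 rad/s; P_out = τω = 193 × 182.8 = 35280 W
P_in = √3·V_L·I_L·cosφ = 1.732 × 575 × 48.8 × 0.822 = 39949 W
η = P_out / P_in = 35280 / 39949 = 0.883 = 88.3%

88.3 %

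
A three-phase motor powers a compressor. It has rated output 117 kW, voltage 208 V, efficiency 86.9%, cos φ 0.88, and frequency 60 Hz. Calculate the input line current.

425 A

P_out = 117 kW = 117000 W
P_in = P_out / η = 117000 / 0.869 = 134638 W
I_L = P_in / (√3·V_L·cosφ) = 134638 / (1.732 × 208 × 0.88) = 425 A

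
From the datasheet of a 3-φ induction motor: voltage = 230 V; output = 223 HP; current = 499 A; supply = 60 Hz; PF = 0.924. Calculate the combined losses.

P_in = √3·V·I·cosφ = 1.732×230×499×0.924 = 183674 W
P_out = 223×746 = 166358 W
Losses = P_in − P_out = 183674 − 166358 = 17316 W

17300 W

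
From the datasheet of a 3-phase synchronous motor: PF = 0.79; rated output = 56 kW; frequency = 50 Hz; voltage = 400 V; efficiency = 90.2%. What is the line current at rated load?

P_out = 56 kW = 56000 W
P_in = P_out / η = 56000 / 0.902 = 62084 W
I_L = P_in / (√3·V_L·cosφ) = 62084 / (1.732 × 400 × 0.79) = 113 A

113 A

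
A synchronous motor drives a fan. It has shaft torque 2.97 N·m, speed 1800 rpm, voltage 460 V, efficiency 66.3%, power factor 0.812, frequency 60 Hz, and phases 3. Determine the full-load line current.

1.31 A

ω = 2π×1800/60 = 188.5 rad/s; P_out = τω = 2.97 × 188.5 = 560 W
P_in = P_out / η = 560 / 0.663 = 845 W
I_L = P_in / (√3·V_L·cosφ) = 845 / (1.732 × 460 × 0.812) = 1.31 A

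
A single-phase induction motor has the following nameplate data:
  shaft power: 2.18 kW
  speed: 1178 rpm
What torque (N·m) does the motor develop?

ω = 2π × 1178/60 = 123.4 rad/s
τ = P/ω = 2180/123.4 = 17.7 N·m

17.7 N·m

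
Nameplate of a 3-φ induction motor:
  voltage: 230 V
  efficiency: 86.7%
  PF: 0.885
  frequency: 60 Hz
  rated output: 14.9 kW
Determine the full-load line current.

P_out = 14.9 kW = 14900 W
P_in = P_out / η = 14900 / 0.867 = 17186 W
I_L = P_in / (√3·V_L·cosφ) = 17186 / (1.732 × 230 × 0.885) = 48.7 A

48.7 A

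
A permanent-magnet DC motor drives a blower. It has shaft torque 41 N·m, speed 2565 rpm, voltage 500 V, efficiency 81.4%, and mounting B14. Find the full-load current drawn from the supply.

27.1 A

ω = 2π×2565/60 = 268.6 rad/s; P_out = τω = 41 × 268.6 = 11013 W
P_in = P_out / η = 11013 / 0.814 = 13529 W
I = P_in / V = 13529 / 500 = 27.1 A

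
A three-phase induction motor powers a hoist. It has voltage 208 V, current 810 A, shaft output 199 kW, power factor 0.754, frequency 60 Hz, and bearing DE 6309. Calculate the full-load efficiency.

P_out = 199 kW = 199000 W
P_in = √3·V_L·I_L·cosφ = 1.732 × 208 × 810 × 0.754 = 220023 W
η = P_out / P_in = 199000 / 220023 = 0.904 = 90.4%

90.4 %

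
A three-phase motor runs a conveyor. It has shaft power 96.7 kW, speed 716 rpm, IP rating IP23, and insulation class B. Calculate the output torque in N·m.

1290 N·m

ω = 2π × 716/60 = 74.98 rad/s
τ = P/ω = 96700/74.98 = 1290 N·m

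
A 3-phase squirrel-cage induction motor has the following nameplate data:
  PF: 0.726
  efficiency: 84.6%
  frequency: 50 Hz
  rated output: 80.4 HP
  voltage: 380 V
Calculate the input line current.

P_out = 80.4 × 746 = 59978 W
P_in = P_out / η = 59978 / 0.846 = 70896 W
I_L = P_in / (√3·V_L·cosφ) = 70896 / (1.732 × 380 × 0.726) = 148 A

148 A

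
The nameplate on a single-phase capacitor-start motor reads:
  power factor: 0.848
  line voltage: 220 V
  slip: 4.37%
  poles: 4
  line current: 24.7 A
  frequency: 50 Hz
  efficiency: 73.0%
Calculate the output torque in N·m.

22.4 N·m

P_in = V·I·cosφ = 220 × 24.7 × 0.848 = 4608 W
P_out = η·P_in = 0.73 × 4608 = 3364 W
n_s = 120×50/4 = 1500 rpm; n = 1500×(1−0.0437) = 1434 rpm
ω = 2π×1434/60 = 150.2 rad/s
τ = P_out/ω = 3364/150.2 = 22.4 N·m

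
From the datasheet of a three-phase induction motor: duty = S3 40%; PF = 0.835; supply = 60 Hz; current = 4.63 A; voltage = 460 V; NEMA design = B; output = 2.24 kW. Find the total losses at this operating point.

840 W

P_in = √3·V·I·cosφ = 1.732×460×4.63×0.835 = 3080 W
P_out = 2240 W
Losses = P_in − P_out = 3080 − 2240 = 840 W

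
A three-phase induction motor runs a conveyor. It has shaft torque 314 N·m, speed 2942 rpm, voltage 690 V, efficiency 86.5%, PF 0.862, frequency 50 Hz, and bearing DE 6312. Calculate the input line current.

109 A

ω = 2π×2942/60 = 308.1 rad/s; P_out = τω = 314 × 308.1 = 96743 W
P_in = P_out / η = 96743 / 0.865 = 111842 W
I_L = P_in / (√3·V_L·cosφ) = 111842 / (1.732 × 690 × 0.862) = 109 A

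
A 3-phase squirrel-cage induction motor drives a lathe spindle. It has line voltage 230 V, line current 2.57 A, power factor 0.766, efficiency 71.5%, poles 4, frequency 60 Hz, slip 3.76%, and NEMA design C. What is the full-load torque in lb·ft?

2.28 lb·ft

P_in = √3·V·I·cosφ = 1.732 × 230 × 2.57 × 0.766 = 784 W
P_out = η·P_in = 0.715 × 784 = 561 W
n_s = 120×60/4 = 1800 rpm; n = 1800×(1−0.0376) = 1732 rpm
ω = 2π×1732/60 = 181.4 rad/s
τ = P_out/ω = 561/181.4 = 3.093 N·m
In lb·ft: 3.093/1.356 = 2.28 lb·ft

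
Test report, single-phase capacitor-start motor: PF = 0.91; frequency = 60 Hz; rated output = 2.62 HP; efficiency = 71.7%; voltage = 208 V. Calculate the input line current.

14.4 A

P_out = 2.62 × 746 = 1955 W
P_in = P_out / η = 1955 / 0.717 = 2727 W
I = P_in / (V·cosφ) = 2727 / (208 × 0.91) = 14.4 A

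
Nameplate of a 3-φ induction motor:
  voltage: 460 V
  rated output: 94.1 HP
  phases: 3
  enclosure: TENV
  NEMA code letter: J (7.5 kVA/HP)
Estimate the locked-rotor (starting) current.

S_LR = 7.5 × 94.1 = 705.75 kVA
I_LR = S_LR/(√3·V_L) = 705750/(1.732×460) = 886 A

886 A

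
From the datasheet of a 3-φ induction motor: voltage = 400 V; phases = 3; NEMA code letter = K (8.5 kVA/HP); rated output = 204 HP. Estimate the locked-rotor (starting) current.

S_LR = 8.5 × 204 = 1734 kVA
I_LR = S_LR/(√3·V_L) = 1734000/(1.732×400) = 2500 A

2500 A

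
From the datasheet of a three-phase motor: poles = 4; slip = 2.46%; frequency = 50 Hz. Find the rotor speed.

n_s = 120f/p = 120×50/4 = 1500 rpm
n = n_s(1 − s) = 1500 × (1 − 0.0246) = 1463 rpm

1463 rpm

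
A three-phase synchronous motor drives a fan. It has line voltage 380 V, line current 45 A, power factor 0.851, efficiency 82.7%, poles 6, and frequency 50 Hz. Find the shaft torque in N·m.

P_in = √3·V·I·cosφ = 1.732 × 380 × 45 × 0.851 = 25204 W
P_out = η·P_in = 0.827 × 25204 = 20844 W
n = n_s = 120×50/6 = 1000 rpm (synchronous)
ω = 2π×1000/60 = 104.7 rad/s
τ = P_out/ω = 20844/104.7 = 199 N·m

199 N·m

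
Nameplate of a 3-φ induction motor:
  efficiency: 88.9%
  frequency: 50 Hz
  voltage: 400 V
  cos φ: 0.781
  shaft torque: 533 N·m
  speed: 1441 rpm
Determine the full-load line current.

ω = 2π×1441/60 = 150.9 rad/s; P_out = τω = 533 × 150.9 = 80430 W
P_in = P_out / η = 80430 / 0.889 = 90472 W
I_L = P_in / (√3·V_L·cosφ) = 90472 / (1.732 × 400 × 0.781) = 167 A

167 A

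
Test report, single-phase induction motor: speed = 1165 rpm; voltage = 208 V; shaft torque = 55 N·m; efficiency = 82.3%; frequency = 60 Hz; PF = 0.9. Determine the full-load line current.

ω = 2π×1165/60 = 122 rad/s; P_out = τω = 55 × 122 = 6710 W
P_in = P_out / η = 6710 / 0.823 = 8153 W
I = P_in / (V·cosφ) = 8153 / (208 × 0.9) = 43.6 A

43.6 A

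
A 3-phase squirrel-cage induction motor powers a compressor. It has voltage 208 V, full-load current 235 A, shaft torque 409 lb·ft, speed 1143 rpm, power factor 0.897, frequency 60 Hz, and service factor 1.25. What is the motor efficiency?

τ = 409 lb·ft × 1.356 = 554.6 N·m
ω = 2π × 1143/60 = 119.7 rad/s; P_out = τω = 554.6 × 119.7 = 66386 W
P_in = √3·V_L·I_L·cosφ = 1.732 × 208 × 235 × 0.897 = 75940 W
η = P_out / P_in = 66386 / 75940 = 0.874 = 87.4%

87.4 %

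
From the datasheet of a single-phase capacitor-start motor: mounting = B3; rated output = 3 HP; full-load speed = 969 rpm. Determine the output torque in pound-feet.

16.3 lb·ft

P_out = 3 × 746 = 2238 W
ω = 2π × 969/60 = 101.5 rad/s
τ = P_out/ω = 2238/101.5 = 22.05 N·m
In lb·ft: 22.05/1.356 = 16.3 lb·ft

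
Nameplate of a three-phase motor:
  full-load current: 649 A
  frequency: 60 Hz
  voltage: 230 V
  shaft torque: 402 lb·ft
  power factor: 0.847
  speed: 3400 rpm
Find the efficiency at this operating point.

τ = 402 lb·ft × 1.356 = 545.1 N·m
ω = 2π × 3400/60 = 356 rad/s; P_out = τω = 545.1 × 356 = 194056 W
P_in = √3·V_L·I_L·cosφ = 1.732 × 230 × 649 × 0.847 = 218980 W
η = P_out / P_in = 194056 / 218980 = 0.886 = 88.6%

88.6 %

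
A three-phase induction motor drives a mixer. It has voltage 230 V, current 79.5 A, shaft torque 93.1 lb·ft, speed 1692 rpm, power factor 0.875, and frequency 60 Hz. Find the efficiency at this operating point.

τ = 93.1 lb·ft × 1.356 = 126.2 N·m
ω = 2π × 1692/60 = 177.2 rad/s; P_out = τω = 126.2 × 177.2 = 22363 W
P_in = √3·V_L·I_L·cosφ = 1.732 × 230 × 79.5 × 0.875 = 27711 W
η = P_out / P_in = 22363 / 27711 = 0.807 = 80.7%

80.7 %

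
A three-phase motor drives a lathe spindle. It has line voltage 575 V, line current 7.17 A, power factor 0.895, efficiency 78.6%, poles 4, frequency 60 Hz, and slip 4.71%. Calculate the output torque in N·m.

28 N·m

P_in = √3·V·I·cosφ = 1.732 × 575 × 7.17 × 0.895 = 6391 W
P_out = η·P_in = 0.786 × 6391 = 5023 W
n_s = 120×60/4 = 1800 rpm; n = 1800×(1−0.0471) = 1715 rpm
ω = 2π×1715/60 = 179.6 rad/s
τ = P_out/ω = 5023/179.6 = 28 N·m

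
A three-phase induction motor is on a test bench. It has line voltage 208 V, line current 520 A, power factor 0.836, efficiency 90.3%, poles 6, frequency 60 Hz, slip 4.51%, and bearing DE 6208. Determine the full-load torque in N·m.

P_in = √3·V·I·cosφ = 1.732 × 208 × 520 × 0.836 = 156610 W
P_out = η·P_in = 0.903 × 156610 = 141419 W
n_s = 120×60/6 = 1200 rpm; n = 1200×(1−0.0451) = 1146 rpm
ω = 2π×1146/60 = 120 rad/s
τ = P_out/ω = 141419/120 = 1180 N·m

1180 N·m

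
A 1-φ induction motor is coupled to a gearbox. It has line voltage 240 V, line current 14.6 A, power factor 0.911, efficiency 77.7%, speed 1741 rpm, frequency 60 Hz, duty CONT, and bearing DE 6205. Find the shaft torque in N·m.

13.6 N·m

P_in = V·I·cosφ = 240 × 14.6 × 0.911 = 3192 W
P_out = η·P_in = 0.777 × 3192 = 2480 W
n = 1741 rpm
ω = 2π×1741/60 = 182.3 rad/s
τ = P_out/ω = 2480/182.3 = 13.6 N·m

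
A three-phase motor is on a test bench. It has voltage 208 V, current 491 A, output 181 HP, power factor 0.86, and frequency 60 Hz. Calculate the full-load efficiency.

88.8 %

P_out = 181 × 746 = 135026 W
P_in = √3·V_L·I_L·cosφ = 1.732 × 208 × 491 × 0.86 = 152122 W
η = P_out / P_in = 135026 / 152122 = 0.888 = 88.8%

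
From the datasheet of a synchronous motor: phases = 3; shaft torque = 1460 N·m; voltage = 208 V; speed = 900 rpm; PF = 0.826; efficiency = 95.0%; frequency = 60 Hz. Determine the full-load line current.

487 A

ω = 2π×900/60 = 94.25 rad/s; P_out = τω = 1460 × 94.25 = 137605 W
P_in = P_out / η = 137605 / 0.950 = 144847 W
I_L = P_in / (√3·V_L·cosφ) = 144847 / (1.732 × 208 × 0.826) = 487 A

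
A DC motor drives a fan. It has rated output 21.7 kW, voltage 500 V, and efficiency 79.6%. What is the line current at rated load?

54.5 A

P_out = 21.7 kW = 21700 W
P_in = P_out / η = 21700 / 0.796 = 27261 W
I = P_in / V = 27261 / 500 = 54.5 A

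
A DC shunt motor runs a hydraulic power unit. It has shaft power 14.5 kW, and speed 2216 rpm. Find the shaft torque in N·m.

ω = 2π × 2216/60 = 232.1 rad/s
τ = P/ω = 14500/232.1 = 62.5 N·m

62.5 N·m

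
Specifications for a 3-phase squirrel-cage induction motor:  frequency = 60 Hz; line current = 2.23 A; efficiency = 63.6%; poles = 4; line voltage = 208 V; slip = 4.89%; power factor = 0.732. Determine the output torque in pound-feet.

P_in = √3·V·I·cosφ = 1.732 × 208 × 2.23 × 0.732 = 588 W
P_out = η·P_in = 0.636 × 588 = 374 W
n_s = 120×60/4 = 1800 rpm; n = 1800×(1−0.0489) = 1712 rpm
ω = 2π×1712/60 = 179.3 rad/s
τ = P_out/ω = 374/179.3 = 2.086 N·m
In lb·ft: 2.086/1.356 = 1.54 lb·ft

1.54 lb·ft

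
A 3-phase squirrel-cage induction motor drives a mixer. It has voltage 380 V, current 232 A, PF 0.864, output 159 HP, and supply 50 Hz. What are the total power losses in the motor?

13300 W

P_in = √3·V·I·cosφ = 1.732×380×232×0.864 = 131927 W
P_out = 159×746 = 118614 W
Losses = P_in − P_out = 131927 − 118614 = 13313 W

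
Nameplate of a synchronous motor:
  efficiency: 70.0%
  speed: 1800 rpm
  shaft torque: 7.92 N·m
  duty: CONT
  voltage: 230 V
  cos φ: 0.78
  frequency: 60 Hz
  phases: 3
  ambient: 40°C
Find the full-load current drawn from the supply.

ω = 2π×1800/60 = 188.5 rad/s; P_out = τω = 7.92 × 188.5 = 1493 W
P_in = P_out / η = 1493 / 0.700 = 2133 W
I_L = P_in / (√3·V_L·cosφ) = 2133 / (1.732 × 230 × 0.78) = 6.86 A

6.86 A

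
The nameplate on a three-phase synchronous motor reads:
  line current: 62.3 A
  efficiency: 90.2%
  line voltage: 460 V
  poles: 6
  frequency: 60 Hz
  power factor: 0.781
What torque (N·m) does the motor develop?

278 N·m

P_in = √3·V·I·cosφ = 1.732 × 460 × 62.3 × 0.781 = 38765 W
P_out = η·P_in = 0.902 × 38765 = 34966 W
n = n_s = 120×60/6 = 1200 rpm (synchronous)
ω = 2π×1200/60 = 125.7 rad/s
τ = P_out/ω = 34966/125.7 = 278 N·m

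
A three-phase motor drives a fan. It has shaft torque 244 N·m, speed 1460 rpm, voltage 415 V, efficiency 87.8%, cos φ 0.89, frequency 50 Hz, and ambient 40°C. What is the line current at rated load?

ω = 2π×1460/60 = 152.9 rad/s; P_out = τω = 244 × 152.9 = 37308 W
P_in = P_out / η = 37308 / 0.878 = 42492 W
I_L = P_in / (√3·V_L·cosφ) = 42492 / (1.732 × 415 × 0.89) = 66.4 A

66.4 A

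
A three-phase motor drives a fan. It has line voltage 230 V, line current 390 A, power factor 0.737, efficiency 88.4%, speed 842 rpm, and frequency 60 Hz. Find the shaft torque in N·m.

1150 N·m

P_in = √3·V·I·cosφ = 1.732 × 230 × 390 × 0.737 = 114501 W
P_out = η·P_in = 0.884 × 114501 = 101219 W
n = 842 rpm
ω = 2π×842/60 = 88.17 rad/s
τ = P_out/ω = 101219/88.17 = 1150 N·m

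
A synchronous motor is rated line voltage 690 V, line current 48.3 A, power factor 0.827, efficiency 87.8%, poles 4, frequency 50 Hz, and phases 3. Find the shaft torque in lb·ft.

197 lb·ft

P_in = √3·V·I·cosφ = 1.732 × 690 × 48.3 × 0.827 = 47736 W
P_out = η·P_in = 0.878 × 47736 = 41912 W
n = n_s = 120×50/4 = 1500 rpm (synchronous)
ω = 2π×1500/60 = 157.1 rad/s
τ = P_out/ω = 41912/157.1 = 266.8 N·m
In lb·ft: 266.8/1.356 = 197 lb·ft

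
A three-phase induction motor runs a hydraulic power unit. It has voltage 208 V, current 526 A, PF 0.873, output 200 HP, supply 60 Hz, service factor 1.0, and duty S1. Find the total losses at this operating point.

P_in = √3·V·I·cosφ = 1.732×208×526×0.873 = 165429 W
P_out = 200×746 = 149200 W
Losses = P_in − P_out = 165429 − 149200 = 16229 W

16200 W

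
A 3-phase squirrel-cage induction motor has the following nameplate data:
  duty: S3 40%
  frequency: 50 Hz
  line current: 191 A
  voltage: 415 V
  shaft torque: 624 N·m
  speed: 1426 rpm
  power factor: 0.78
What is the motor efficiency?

87.0 %

ω = 2π × 1426/60 = 149.3 rad/s; P_out = τω = 624 × 149.3 = 93163 W
P_in = √3·V_L·I_L·cosφ = 1.732 × 415 × 191 × 0.78 = 107084 W
η = P_out / P_in = 93163 / 107084 = 0.870 = 87.0%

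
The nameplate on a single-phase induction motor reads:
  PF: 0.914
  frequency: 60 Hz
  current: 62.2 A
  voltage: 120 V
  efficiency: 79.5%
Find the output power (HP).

7.27 HP

P_in = V·I·cosφ = 120 × 62.2 × 0.914 = 6822 W
P_out = η·P_in = 0.795 × 6822 = 5423 W
= 5423/746 = 7.27 HP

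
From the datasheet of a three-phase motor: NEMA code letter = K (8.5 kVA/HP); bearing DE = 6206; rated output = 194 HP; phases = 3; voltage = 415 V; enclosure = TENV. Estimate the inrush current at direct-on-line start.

S_LR = 8.5 × 194 = 1649 kVA
I_LR = S_LR/(√3·V_L) = 1649000/(1.732×415) = 2290 A

2290 A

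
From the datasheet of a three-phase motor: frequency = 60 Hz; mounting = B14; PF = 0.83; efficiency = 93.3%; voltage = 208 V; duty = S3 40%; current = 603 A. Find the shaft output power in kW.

P_in = √3·V·I·cosφ = 1.732 × 208 × 603 × 0.83 = 180305 W
P_out = η·P_in = 0.933 × 180305 = 168225 W

168 kW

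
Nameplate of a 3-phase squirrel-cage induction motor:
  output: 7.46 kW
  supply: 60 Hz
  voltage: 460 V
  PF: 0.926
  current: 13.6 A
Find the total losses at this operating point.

2570 W

P_in = √3·V·I·cosφ = 1.732×460×13.6×0.926 = 10034 W
P_out = 7460 W
Losses = P_in − P_out = 10034 − 7460 = 2574 W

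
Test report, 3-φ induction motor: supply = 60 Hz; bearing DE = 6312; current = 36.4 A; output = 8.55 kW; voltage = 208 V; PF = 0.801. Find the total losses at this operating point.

1.95 kW

P_in = √3·V·I·cosφ = 1.732×208×36.4×0.801 = 10504 W
P_out = 8550 W
Losses = P_in − P_out = 10504 − 8550 = 1954 W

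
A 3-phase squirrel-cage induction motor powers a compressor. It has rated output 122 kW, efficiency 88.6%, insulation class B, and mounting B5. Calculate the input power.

138 kW

P_out = 122000 W
P_in = P_out/η = 122000/0.886 = 137698 W = 138 kW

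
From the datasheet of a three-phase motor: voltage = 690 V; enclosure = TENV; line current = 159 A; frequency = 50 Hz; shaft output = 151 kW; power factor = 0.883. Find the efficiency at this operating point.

90.0 %

P_out = 151 kW = 151000 W
P_in = √3·V_L·I_L·cosφ = 1.732 × 690 × 159 × 0.883 = 167786 W
η = P_out / P_in = 151000 / 167786 = 0.900 = 90.0%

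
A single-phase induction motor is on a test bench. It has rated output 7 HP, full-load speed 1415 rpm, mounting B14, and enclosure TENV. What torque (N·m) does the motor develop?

P_out = 7 × 746 = 5222 W
ω = 2π × 1415/60 = 148.2 rad/s
τ = P_out/ω = 5222/148.2 = 35.2 N·m

35.2 N·m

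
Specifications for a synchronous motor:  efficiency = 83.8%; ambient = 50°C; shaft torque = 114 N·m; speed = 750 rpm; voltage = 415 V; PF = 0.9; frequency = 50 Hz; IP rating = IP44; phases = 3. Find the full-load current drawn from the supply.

ω = 2π×750/60 = 78.54 rad/s; P_out = τω = 114 × 78.54 = 8954 W
P_in = P_out / η = 8954 / 0.838 = 10685 W
I_L = P_in / (√3·V_L·cosφ) = 10685 / (1.732 × 415 × 0.9) = 16.5 A

16.5 A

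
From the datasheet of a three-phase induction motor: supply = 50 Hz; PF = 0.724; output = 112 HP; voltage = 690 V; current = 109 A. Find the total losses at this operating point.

P_in = √3·V·I·cosφ = 1.732×690×109×0.724 = 94311 W
P_out = 112×746 = 83552 W
Losses = P_in − P_out = 94311 − 83552 = 10759 W

10800 W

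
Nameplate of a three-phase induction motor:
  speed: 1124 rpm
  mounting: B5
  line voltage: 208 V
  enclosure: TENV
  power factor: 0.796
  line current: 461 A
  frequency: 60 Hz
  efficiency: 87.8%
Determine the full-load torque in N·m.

986 N·m

P_in = √3·V·I·cosφ = 1.732 × 208 × 461 × 0.796 = 132198 W
P_out = η·P_in = 0.878 × 132198 = 116070 W
n = 1124 rpm
ω = 2π×1124/60 = 117.7 rad/s
τ = P_out/ω = 116070/117.7 = 986 N·m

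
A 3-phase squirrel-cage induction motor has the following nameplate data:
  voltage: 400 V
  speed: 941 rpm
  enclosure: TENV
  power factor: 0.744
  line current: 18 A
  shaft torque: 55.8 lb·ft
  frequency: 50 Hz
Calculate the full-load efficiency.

80.4 %

τ = 55.8 lb·ft × 1.356 = 75.66 N·m
ω = 2π × 941/60 = 98.54 rad/s; P_out = τω = 75.66 × 98.54 = 7456 W
P_in = √3·V_L·I_L·cosφ = 1.732 × 400 × 18 × 0.744 = 9278 W
η = P_out / P_in = 7456 / 9278 = 0.804 = 80.4%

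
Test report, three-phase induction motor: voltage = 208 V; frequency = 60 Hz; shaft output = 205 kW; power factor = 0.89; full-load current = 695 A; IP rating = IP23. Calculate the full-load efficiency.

P_out = 205 kW = 205000 W
P_in = √3·V_L·I_L·cosφ = 1.732 × 208 × 695 × 0.89 = 222836 W
η = P_out / P_in = 205000 / 222836 = 0.920 = 92.0%

92.0 %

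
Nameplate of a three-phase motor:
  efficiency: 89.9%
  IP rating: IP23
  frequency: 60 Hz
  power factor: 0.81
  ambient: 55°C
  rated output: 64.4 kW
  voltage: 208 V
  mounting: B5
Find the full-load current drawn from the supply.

245 A

P_out = 64.4 kW = 64400 W
P_in = P_out / η = 64400 / 0.899 = 71635 W
I_L = P_in / (√3·V_L·cosφ) = 71635 / (1.732 × 208 × 0.81) = 245 A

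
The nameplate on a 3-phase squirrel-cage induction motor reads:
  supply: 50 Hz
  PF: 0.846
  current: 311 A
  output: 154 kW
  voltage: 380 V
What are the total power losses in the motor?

19.2 kW

P_in = √3·V·I·cosφ = 1.732×380×311×0.846 = 173166 W
P_out = 154000 W
Losses = P_in − P_out = 173166 − 154000 = 19166 W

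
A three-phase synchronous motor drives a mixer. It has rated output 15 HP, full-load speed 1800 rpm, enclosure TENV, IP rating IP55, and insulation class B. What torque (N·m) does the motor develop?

59.4 N·m

P_out = 15 × 746 = 11190 W
ω = 2π × 1800/60 = 188.5 rad/s
τ = P_out/ω = 11190/188.5 = 59.4 N·m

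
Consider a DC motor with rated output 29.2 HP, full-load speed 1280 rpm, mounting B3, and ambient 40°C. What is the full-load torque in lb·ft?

120 lb·ft

P_out = 29.2 × 746 = 21783 W
ω = 2π × 1280/60 = 134 rad/s
τ = P_out/ω = 21783/134 = 162.6 N·m
In lb·ft: 162.6/1.356 = 120 lb·ft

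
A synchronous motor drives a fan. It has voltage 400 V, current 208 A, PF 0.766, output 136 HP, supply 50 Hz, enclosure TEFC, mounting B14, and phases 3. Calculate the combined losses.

8930 W

P_in = √3·V·I·cosφ = 1.732×400×208×0.766 = 110382 W
P_out = 136×746 = 101456 W
Losses = P_in − P_out = 110382 − 101456 = 8926 W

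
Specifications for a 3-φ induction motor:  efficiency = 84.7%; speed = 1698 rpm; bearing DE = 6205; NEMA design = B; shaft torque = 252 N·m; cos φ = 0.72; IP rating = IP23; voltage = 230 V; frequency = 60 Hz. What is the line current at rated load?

ω = 2π×1698/60 = 177.8 rad/s; P_out = τω = 252 × 177.8 = 44806 W
P_in = P_out / η = 44806 / 0.847 = 52900 W
I_L = P_in / (√3·V_L·cosφ) = 52900 / (1.732 × 230 × 0.72) = 184 A

184 A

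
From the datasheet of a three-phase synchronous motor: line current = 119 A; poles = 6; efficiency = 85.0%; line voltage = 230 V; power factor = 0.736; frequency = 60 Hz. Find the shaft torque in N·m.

P_in = √3·V·I·cosφ = 1.732 × 230 × 119 × 0.736 = 34890 W
P_out = η·P_in = 0.85 × 34890 = 29657 W
n = n_s = 120×60/6 = 1200 rpm (synchronous)
ω = 2π×1200/60 = 125.7 rad/s
τ = P_out/ω = 29657/125.7 = 236 N·m

236 N·m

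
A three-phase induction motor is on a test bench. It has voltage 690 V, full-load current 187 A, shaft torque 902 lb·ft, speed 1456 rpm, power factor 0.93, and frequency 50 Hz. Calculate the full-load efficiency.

89.7 %

τ = 902 lb·ft × 1.356 = 1223 N·m
ω = 2π × 1456/60 = 152.5 rad/s; P_out = τω = 1223 × 152.5 = 186508 W
P_in = √3·V_L·I_L·cosφ = 1.732 × 690 × 187 × 0.93 = 207836 W
η = P_out / P_in = 186508 / 207836 = 0.897 = 89.7%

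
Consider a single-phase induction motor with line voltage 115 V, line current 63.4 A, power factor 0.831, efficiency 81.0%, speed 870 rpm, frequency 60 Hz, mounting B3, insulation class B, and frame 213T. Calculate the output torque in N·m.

53.9 N·m

P_in = V·I·cosφ = 115 × 63.4 × 0.831 = 6059 W
P_out = η·P_in = 0.81 × 6059 = 4908 W
n = 870 rpm
ω = 2π×870/60 = 91.11 rad/s
τ = P_out/ω = 4908/91.11 = 53.9 N·m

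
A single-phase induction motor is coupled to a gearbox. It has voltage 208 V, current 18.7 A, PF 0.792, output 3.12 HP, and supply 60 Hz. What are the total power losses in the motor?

753 W

P_in = V·I·cosφ = 208×18.7×0.792 = 3081 W
P_out = 3.12×746 = 2328 W
Losses = P_in − P_out = 3081 − 2328 = 753 W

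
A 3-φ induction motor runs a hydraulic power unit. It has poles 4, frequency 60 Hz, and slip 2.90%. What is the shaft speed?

1748 rpm

n_s = 120f/p = 120×60/4 = 1800 rpm
n = n_s(1 − s) = 1800 × (1 − 0.029) = 1748 rpm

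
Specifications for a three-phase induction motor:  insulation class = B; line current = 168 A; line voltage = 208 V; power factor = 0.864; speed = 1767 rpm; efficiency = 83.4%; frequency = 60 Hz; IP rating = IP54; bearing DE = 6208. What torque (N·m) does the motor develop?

236 N·m

P_in = √3·V·I·cosφ = 1.732 × 208 × 168 × 0.864 = 52292 W
P_out = η·P_in = 0.834 × 52292 = 43612 W
n = 1767 rpm
ω = 2π×1767/60 = 185 rad/s
τ = P_out/ω = 43612/185 = 236 N·m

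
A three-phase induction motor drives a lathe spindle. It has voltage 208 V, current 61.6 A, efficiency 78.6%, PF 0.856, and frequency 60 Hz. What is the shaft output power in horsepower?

P_in = √3·V·I·cosφ = 1.732 × 208 × 61.6 × 0.856 = 18996 W
P_out = η·P_in = 0.786 × 18996 = 14931 W
= 14931/746 = 20 HP

20 HP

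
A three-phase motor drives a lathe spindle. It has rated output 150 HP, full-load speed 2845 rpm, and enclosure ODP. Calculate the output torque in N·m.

P_out = 150 × 746 = 111900 W
ω = 2π × 2845/60 = 297.9 rad/s
τ = P_out/ω = 111900/297.9 = 376 N·m

376 N·m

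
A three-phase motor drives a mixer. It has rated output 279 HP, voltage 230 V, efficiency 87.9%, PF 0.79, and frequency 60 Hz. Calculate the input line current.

P_out = 279 × 746 = 208134 W
P_in = P_out / η = 208134 / 0.879 = 236785 W
I_L = P_in / (√3·V_L·cosφ) = 236785 / (1.732 × 230 × 0.79) = 752 A

752 A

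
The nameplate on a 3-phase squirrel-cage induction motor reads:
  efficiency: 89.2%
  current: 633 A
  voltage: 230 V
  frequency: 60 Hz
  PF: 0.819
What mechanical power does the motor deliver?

P_in = √3·V·I·cosφ = 1.732 × 230 × 633 × 0.819 = 206521 W
P_out = η·P_in = 0.892 × 206521 = 184217 W

184 kW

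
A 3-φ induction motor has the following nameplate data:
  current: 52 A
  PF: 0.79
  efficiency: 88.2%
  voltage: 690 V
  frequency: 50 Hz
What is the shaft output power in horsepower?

P_in = √3·V·I·cosφ = 1.732 × 690 × 52 × 0.79 = 49094 W
P_out = η·P_in = 0.882 × 49094 = 43301 W
= 43301/746 = 58 HP

58 HP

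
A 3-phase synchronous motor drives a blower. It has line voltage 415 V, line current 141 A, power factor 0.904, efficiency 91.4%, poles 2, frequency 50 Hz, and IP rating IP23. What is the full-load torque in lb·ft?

197 lb·ft

P_in = √3·V·I·cosφ = 1.732 × 415 × 141 × 0.904 = 91619 W
P_out = η·P_in = 0.914 × 91619 = 83740 W
n = n_s = 120×50/2 = 3000 rpm (synchronous)
ω = 2π×3000/60 = 314.2 rad/s
τ = P_out/ω = 83740/314.2 = 266.5 N·m
In lb·ft: 266.5/1.356 = 197 lb·ft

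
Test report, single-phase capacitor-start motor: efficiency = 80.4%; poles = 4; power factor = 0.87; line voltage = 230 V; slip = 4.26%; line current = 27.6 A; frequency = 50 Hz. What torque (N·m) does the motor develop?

P_in = V·I·cosφ = 230 × 27.6 × 0.87 = 5523 W
P_out = η·P_in = 0.804 × 5523 = 4440 W
n_s = 120×50/4 = 1500 rpm; n = 1500×(1−0.0426) = 1436 rpm
ω = 2π×1436/60 = 150.4 rad/s
τ = P_out/ω = 4440/150.4 = 29.5 N·m

29.5 N·m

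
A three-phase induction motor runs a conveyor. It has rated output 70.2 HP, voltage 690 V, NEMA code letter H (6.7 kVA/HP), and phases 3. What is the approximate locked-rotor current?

394 A

S_LR = 6.7 × 70.2 = 470.34 kVA
I_LR = S_LR/(√3·V_L) = 470340/(1.732×690) = 394 A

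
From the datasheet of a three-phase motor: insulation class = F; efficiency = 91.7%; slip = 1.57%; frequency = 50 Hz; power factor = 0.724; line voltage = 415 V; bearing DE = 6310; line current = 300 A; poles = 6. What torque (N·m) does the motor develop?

1390 N·m

P_in = √3·V·I·cosφ = 1.732 × 415 × 300 × 0.724 = 156119 W
P_out = η·P_in = 0.917 × 156119 = 143161 W
n_s = 120×50/6 = 1000 rpm; n = 1000×(1−0.0157) = 984 rpm
ω = 2π×984/60 = 103 rad/s
τ = P_out/ω = 143161/103 = 1390 N·m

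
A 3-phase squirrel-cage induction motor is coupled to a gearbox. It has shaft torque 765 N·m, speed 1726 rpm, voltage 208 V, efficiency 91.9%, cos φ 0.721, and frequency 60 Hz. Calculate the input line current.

579 A

ω = 2π×1726/60 = 180.7 rad/s; P_out = τω = 765 × 180.7 = 138236 W
P_in = P_out / η = 138236 / 0.919 = 150420 W
I_L = P_in / (√3·V_L·cosφ) = 150420 / (1.732 × 208 × 0.721) = 579 A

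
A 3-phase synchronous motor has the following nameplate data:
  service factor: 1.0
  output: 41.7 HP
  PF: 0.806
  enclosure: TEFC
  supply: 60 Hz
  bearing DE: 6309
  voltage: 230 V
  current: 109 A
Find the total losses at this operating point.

3890 W

P_in = √3·V·I·cosφ = 1.732×230×109×0.806 = 34998 W
P_out = 41.7×746 = 31108 W
Losses = P_in − P_out = 34998 − 31108 = 3890 W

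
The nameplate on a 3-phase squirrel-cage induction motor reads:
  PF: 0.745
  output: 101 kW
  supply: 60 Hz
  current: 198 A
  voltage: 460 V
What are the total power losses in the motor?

16.5 kW

P_in = √3·V·I·cosφ = 1.732×460×198×0.745 = 117524 W
P_out = 101000 W
Losses = P_in − P_out = 117524 − 101000 = 16524 W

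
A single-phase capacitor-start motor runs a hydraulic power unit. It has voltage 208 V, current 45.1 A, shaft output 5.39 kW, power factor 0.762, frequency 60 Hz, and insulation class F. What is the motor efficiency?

P_out = 5.39 kW = 5390 W
P_in = V·I·cosφ = 208 × 45.1 × 0.762 = 7148 W
η = P_out / P_in = 5390 / 7148 = 0.754 = 75.4%

75.4 %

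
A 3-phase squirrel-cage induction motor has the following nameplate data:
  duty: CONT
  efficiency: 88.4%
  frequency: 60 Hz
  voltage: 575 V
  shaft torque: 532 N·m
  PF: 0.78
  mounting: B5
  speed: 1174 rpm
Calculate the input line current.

95.2 A

ω = 2π×1174/60 = 122.9 rad/s; P_out = τω = 532 × 122.9 = 65383 W
P_in = P_out / η = 65383 / 0.884 = 73963 W
I_L = P_in / (√3·V_L·cosφ) = 73963 / (1.732 × 575 × 0.78) = 95.2 A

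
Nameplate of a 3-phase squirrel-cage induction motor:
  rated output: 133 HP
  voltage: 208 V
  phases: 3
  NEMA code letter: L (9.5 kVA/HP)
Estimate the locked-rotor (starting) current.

S_LR = 9.5 × 133 = 1263.5 kVA
I_LR = S_LR/(√3·V_L) = 1263500/(1.732×208) = 3510 A

3510 A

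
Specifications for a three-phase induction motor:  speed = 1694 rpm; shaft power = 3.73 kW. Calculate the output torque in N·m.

21 N·m

ω = 2π × 1694/60 = 177.4 rad/s
τ = P/ω = 3730/177.4 = 21 N·m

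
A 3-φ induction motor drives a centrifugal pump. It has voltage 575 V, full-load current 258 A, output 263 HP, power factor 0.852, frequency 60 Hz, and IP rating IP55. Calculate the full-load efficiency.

P_out = 263 × 746 = 196198 W
P_in = √3·V_L·I_L·cosφ = 1.732 × 575 × 258 × 0.852 = 218915 W
η = P_out / P_in = 196198 / 218915 = 0.896 = 89.6%

89.6 %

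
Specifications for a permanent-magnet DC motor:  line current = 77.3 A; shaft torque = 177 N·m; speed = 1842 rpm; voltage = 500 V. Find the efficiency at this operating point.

ω = 2π × 1842/60 = 192.9 rad/s; P_out = τω = 177 × 192.9 = 34143 W
P_in = V·I = 500 × 77.3 = 38650 W
η = P_out / P_in = 34143 / 38650 = 0.883 = 88.3%

88.3 %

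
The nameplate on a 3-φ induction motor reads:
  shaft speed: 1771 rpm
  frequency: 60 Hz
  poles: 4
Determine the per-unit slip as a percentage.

n_s = 120f/p = 120×60/4 = 1800 rpm
s = (n_s − n)/n_s = (1800 − 1771)/1800 = 0.0161

1.61 %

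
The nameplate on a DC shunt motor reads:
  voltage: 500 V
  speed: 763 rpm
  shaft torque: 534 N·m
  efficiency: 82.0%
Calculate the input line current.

104 A

ω = 2π×763/60 = 79.9 rad/s; P_out = τω = 534 × 79.9 = 42667 W
P_in = P_out / η = 42667 / 0.820 = 52033 W
I = P_in / V = 52033 / 500 = 104 A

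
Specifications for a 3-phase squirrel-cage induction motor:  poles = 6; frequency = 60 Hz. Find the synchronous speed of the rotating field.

1200 rpm

n_s = 120f/p = 120×60/6 = 1200 rpm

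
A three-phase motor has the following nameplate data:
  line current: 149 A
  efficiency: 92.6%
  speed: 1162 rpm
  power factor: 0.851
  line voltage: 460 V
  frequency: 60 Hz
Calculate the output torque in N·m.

P_in = √3·V·I·cosφ = 1.732 × 460 × 149 × 0.851 = 101023 W
P_out = η·P_in = 0.926 × 101023 = 93547 W
n = 1162 rpm
ω = 2π×1162/60 = 121.7 rad/s
τ = P_out/ω = 93547/121.7 = 769 N·m

769 N·m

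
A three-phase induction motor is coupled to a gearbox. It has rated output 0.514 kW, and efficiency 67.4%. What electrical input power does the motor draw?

P_out = 514 W
P_in = P_out/η = 514/0.674 = 763 W = 0.763 kW

0.763 kW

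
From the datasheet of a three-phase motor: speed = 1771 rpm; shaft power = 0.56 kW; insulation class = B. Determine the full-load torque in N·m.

3.02 N·m

ω = 2π × 1771/60 = 185.5 rad/s
τ = P/ω = 560/185.5 = 3.02 N·m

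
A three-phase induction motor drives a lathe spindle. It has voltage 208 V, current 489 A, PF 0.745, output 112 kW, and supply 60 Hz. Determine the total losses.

19200 W

P_in = √3·V·I·cosφ = 1.732×208×489×0.745 = 131243 W
P_out = 112000 W
Losses = P_in − P_out = 131243 − 112000 = 19243 W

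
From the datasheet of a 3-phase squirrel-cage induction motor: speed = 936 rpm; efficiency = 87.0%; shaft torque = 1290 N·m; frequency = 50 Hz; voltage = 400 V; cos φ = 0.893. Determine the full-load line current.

ω = 2π×936/60 = 98.02 rad/s; P_out = τω = 1290 × 98.02 = 126446 W
P_in = P_out / η = 126446 / 0.870 = 145340 W
I_L = P_in / (√3·V_L·cosφ) = 145340 / (1.732 × 400 × 0.893) = 235 A

235 A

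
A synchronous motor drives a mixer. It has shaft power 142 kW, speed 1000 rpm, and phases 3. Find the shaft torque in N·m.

ω = 2π × 1000/60 = 104.7 rad/s
τ = P/ω = 142000/104.7 = 1360 N·m

1360 N·m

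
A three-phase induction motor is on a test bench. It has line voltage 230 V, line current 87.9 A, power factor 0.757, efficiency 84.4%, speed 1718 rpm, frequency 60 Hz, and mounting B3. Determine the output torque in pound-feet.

91.7 lb·ft

P_in = √3·V·I·cosφ = 1.732 × 230 × 87.9 × 0.757 = 26507 W
P_out = η·P_in = 0.844 × 26507 = 22372 W
n = 1718 rpm
ω = 2π×1718/60 = 179.9 rad/s
τ = P_out/ω = 22372/179.9 = 124.4 N·m
In lb·ft: 124.4/1.356 = 91.7 lb·ft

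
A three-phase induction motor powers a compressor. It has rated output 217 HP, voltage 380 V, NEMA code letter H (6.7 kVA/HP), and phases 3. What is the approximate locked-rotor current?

2210 A

S_LR = 6.7 × 217 = 1453.9 kVA
I_LR = S_LR/(√3·V_L) = 1453900/(1.732×380) = 2210 A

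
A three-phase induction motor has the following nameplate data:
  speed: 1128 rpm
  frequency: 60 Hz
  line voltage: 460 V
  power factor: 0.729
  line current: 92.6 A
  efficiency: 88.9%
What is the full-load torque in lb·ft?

P_in = √3·V·I·cosφ = 1.732 × 460 × 92.6 × 0.729 = 53783 W
P_out = η·P_in = 0.889 × 53783 = 47813 W
n = 1128 rpm
ω = 2π×1128/60 = 118.1 rad/s
τ = P_out/ω = 47813/118.1 = 404.9 N·m
In lb·ft: 404.9/1.356 = 299 lb·ft

299 lb·ft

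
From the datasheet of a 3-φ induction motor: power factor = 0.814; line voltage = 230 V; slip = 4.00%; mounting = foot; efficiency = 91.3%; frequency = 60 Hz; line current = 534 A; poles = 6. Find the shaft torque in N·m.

P_in = √3·V·I·cosφ = 1.732 × 230 × 534 × 0.814 = 173158 W
P_out = η·P_in = 0.913 × 173158 = 158093 W
n_s = 120×60/6 = 1200 rpm; n = 1200×(1−0.04) = 1152 rpm
ω = 2π×1152/60 = 120.6 rad/s
τ = P_out/ω = 158093/120.6 = 1310 N·m

1310 N·m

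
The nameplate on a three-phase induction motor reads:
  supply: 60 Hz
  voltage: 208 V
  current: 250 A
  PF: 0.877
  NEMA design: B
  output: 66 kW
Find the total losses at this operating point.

P_in = √3·V·I·cosφ = 1.732×208×250×0.877 = 78986 W
P_out = 66000 W
Losses = P_in − P_out = 78986 − 66000 = 12986 W

13 kW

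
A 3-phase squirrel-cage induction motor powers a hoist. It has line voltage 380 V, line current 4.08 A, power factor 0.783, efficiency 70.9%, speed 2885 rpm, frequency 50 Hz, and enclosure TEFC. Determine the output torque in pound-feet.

3.64 lb·ft

P_in = √3·V·I·cosφ = 1.732 × 380 × 4.08 × 0.783 = 2103 W
P_out = η·P_in = 0.709 × 2103 = 1491 W
n = 2885 rpm
ω = 2π×2885/60 = 302.1 rad/s
τ = P_out/ω = 1491/302.1 = 4.935 N·m
In lb·ft: 4.935/1.356 = 3.64 lb·ft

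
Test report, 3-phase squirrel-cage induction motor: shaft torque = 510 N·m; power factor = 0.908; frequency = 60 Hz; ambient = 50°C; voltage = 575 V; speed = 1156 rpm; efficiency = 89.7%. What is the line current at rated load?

76.1 A

ω = 2π×1156/60 = 121.1 rad/s; P_out = τω = 510 × 121.1 = 61761 W
P_in = P_out / η = 61761 / 0.897 = 68853 W
I_L = P_in / (√3·V_L·cosφ) = 68853 / (1.732 × 575 × 0.908) = 76.1 A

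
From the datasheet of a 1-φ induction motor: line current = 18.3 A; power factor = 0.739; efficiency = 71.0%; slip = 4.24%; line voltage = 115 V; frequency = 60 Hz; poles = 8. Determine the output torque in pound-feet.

P_in = V·I·cosφ = 115 × 18.3 × 0.739 = 1555 W
P_out = η·P_in = 0.71 × 1555 = 1104 W
n_s = 120×60/8 = 900 rpm; n = 900×(1−0.0424) = 862 rpm
ω = 2π×862/60 = 90.27 rad/s
τ = P_out/ω = 1104/90.27 = 12.23 N·m
In lb·ft: 12.23/1.356 = 9.02 lb·ft

9.02 lb·ft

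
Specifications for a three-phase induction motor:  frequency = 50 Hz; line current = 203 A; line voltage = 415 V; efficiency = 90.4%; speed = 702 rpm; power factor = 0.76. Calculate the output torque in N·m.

P_in = √3·V·I·cosφ = 1.732 × 415 × 203 × 0.76 = 110893 W
P_out = η·P_in = 0.904 × 110893 = 100247 W
n = 702 rpm
ω = 2π×702/60 = 73.51 rad/s
τ = P_out/ω = 100247/73.51 = 1360 N·m

1360 N·m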